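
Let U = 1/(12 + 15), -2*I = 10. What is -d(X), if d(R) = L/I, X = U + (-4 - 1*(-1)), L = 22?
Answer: 22/5 ≈ 4.4000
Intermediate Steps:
I = -5 (I = -1/2*10 = -5)
U = 1/27 ≈ 0.037037
X = -80/27 (X = 1/27 + (-4 - 1*(-1)) = 1/27 + (-4 + 1) = 1/27 - 3 = -80/27 ≈ -2.9630)
d(R) = -22/5 (d(R) = 22/(-5) = 22*(-1/5) = -22/5)
-d(X) = -1*(-22/5) = 22/5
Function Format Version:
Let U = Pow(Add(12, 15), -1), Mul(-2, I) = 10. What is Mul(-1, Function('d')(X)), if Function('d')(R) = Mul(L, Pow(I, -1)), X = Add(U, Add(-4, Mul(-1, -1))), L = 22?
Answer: Rational(22, 5) ≈ 4.4000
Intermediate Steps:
I = -5 (I = Mul(Rational(-1, 2), 10) = -5)
U = Rational(1, 27) (U = Pow(27, -1) = Rational(1, 27) ≈ 0.037037)
X = Rational(-80, 27) (X = Add(Rational(1, 27), Add(-4, Mul(-1, -1))) = Add(Rational(1, 27), Add(-4, 1)) = Add(Rational(1, 27), -3) = Rational(-80, 27) ≈ -2.9630)
Function('d')(R) = Rational(-22, 5) (Function('d')(R) = Mul(22, Pow(-5, -1)) = Mul(22, Rational(-1, 5)) = Rational(-22, 5))
Mul(-1, Function('d')(X)) = Mul(-1, Rational(-22, 5)) = Rational(22, 5)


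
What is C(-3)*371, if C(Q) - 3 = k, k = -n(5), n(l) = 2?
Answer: 371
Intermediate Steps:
k = -2 (k = -1*2 = -2)
C(Q) = 1 (C(Q) = 3 - 2 = 1)
C(-3)*371 = 1*371 = 371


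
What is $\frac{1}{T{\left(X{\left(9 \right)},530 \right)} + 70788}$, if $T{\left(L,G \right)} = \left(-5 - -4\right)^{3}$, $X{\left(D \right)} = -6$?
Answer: $\frac{1}{70787} \approx 1.4127 \cdot 10^{-5}$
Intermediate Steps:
$T{\left(L,G \right)} = -1$ ($T{\left(L,G \right)} = \left(-5 + 4\right)^{3} = \left(-1\right)^{3} = -1$)
$\frac{1}{T{\left(X{\left(9 \right)},530 \right)} + 70788} = \frac{1}{-1 + 70788} = \frac{1}{70787}$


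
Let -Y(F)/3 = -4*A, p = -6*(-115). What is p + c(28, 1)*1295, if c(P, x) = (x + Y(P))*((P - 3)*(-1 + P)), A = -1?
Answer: -9614685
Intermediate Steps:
p = 690
Y(F) = -12 (Y(F) = -(-12)*(-1) = -3*4 = -12)
c(P, x) = (-1 + P)*(-12 + x)*(-3 + P) (c(P, x) = (x - 12)*((P - 3)*(-1 + P)) = (-12 + x)*((-3 + P)*(-1 + P)) = (-12 + x)*((-1 + P)*(-3 + P)) = (-1 + P)*(-12 + x)*(-3 + P))
p + c(28, 1)*1295 = 690 + (-36 - 12*28² + 3*1 + 48*28 + 1*28² - 4*28*1)*1295 = 690 + (-36 - 12*784 + 3 + 1344 + 1*784 - 112)*1295 = 690 + (-36 - 9408 + 3 + 1344 + 784 - 112)*1295 = 690 - 7425*1295 = 690 - 9615375 = -9614685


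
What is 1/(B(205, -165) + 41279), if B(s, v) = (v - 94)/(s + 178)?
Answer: 383/15809598 ≈ 2.4226e-5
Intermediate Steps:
B(s, v) = (-94 + v)/(178 + s)
1/(B(205, -165) + 41279) = 1/((-94 - 165)/(178 + 205) + 41279) = 1/(-259/383 + 41279) = 1/(15809598/383) = 383/15809598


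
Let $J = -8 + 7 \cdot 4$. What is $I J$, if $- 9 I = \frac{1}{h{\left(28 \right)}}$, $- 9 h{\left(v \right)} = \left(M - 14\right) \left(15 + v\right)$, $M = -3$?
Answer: $- \frac{20}{731} \approx -0.02736$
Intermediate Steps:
$h{\left(v \right)} = \frac{85}{3} + \frac{17 v}{9}$ ($h{\left(v \right)} = - \frac{\left(-3 - 14\right) \left(15 + v\right)}{9} = - \frac{\left(-17\right) \left(15 + v\right)}{9} = - \frac{-255 - 17 v}{9} = \frac{85}{3} + \frac{17 v}{9}$)
$I = - \frac{1}{731}$ ($I = - \frac{1}{9 \left(\frac{85}{3} + \frac{17}{9} \cdot 28\right)} = - \frac{1}{9 \left(\frac{85}{3} + \frac{476}{9}\right)} = - \frac{1}{9 \cdot \frac{731}{9}} = \left(- \frac{1}{9}\right) \frac{9}{731} = - \frac{1}{731} \approx -0.001368$)
$J = 20$ ($J = -8 + 28 = 20$)
$I J = \left(- \frac{1}{731}\right) 20 = - \frac{20}{731}$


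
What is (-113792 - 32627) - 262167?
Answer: -408586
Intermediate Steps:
(-113792 - 32627) - 262167 = -146419 - 262167 = -408586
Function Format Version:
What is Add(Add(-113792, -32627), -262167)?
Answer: -408586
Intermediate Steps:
Add(Add(-113792, -32627), -262167) = Add(-146419, -262167) = -408586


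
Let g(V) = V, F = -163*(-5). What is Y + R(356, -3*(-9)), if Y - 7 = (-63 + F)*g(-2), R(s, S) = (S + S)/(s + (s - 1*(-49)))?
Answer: -1139163/761 ≈ -1496.9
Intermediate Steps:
R(s, S) = 2*S/(49 + 2*s) (R(s, S) = (2*S)/(s + (s + 49)) = (2*S)/(s + (49 + s)) = (2*S)/(49 + 2*s) = 2*S/(49 + 2*s))
F = 815
Y = -1497 (Y = 7 + (-63 + 815)*(-2) = 7 + 752*(-2) = 7 - 1504 = -1497)
Y + R(356, -3*(-9)) = -1497 + 2*(-3*(-9))/(49 + 2*356) = -1497 + 2*27/(49 + 712) = -1497 + 2*27/761 = -1497 + 2*27*(1/761) = -1497 + 54/761 = -1139163/761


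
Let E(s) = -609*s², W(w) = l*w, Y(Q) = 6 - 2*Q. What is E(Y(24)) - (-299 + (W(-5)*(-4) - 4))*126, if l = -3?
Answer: -1028538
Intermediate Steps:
W(w) = -3*w
E(Y(24)) - (-299 + (W(-5)*(-4) - 4))*126 = -609*(6 - 2*24)² - (-299 + (-3*(-5)*(-4) - 4))*126 = -609*(6 - 48)² - (-299 + (15*(-4) - 4))*126 = -609*(-42)² - (-299 + (-60 - 4))*126 = -609*1764 - (-299 - 64)*126 = -1074276 - (-363)*126 = -1074276 - 1*(-45738) = -1074276 + 45738 = -1028538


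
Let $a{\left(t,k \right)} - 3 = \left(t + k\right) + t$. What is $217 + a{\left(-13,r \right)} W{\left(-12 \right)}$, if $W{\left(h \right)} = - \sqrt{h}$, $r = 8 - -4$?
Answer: $217 + 22 i \sqrt{3} \approx 217.0 + 38.105 i$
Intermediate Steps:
$r = 12$ ($r = 8 + 4 = 12$)
$a{\left(t,k \right)} = 3 + k + 2 t$ ($a{\left(t,k \right)} = 3 + \left(\left(t + k\right) + t\right) = 3 + \left(\left(k + t\right) + t\right) = 3 + \left(k + 2 t\right) = 3 + k + 2 t$)
$217 + a{\left(-13,r \right)} W{\left(-12 \right)} = 217 + \left(3 + 12 + 2 \left(-13\right)\right) \left(- \sqrt{-12}\right) = 217 + \left(3 + 12 - 26\right) \left(- 2 i \sqrt{3}\right) = 217 - 11 \left(- 2 i \sqrt{3}\right) = 217 + 22 i \sqrt{3}$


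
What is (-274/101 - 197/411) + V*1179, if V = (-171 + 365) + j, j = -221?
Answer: -1321552174/41511 ≈ -31836.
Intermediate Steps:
V = -27 (V = (-171 + 365) - 221 = 194 - 221 = -27)
(-274/101 - 197/411) + V*1179 = (-274/101 - 197/411) - 27*1179 = (-274*1/101 - 197*1/411) - 31833 = (-274/101 - 197/411) - 31833 = -132511/41511 - 31833 = -1321552174/41511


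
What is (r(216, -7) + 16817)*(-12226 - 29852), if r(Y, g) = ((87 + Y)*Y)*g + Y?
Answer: 18560732034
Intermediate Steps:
r(Y, g) = Y + Y*g*(87 + Y) (r(Y, g) = (Y*(87 + Y))*g + Y = Y*g*(87 + Y) + Y = Y + Y*g*(87 + Y))
(r(216, -7) + 16817)*(-12226 - 29852) = (216*(1 + 87*(-7) + 216*(-7)) + 16817)*(-12226 - 29852) = (216*(1 - 609 - 1512) + 16817)*(-42078) = (216*(-2120) + 16817)*(-42078) = (-457920 + 16817)*(-42078) = -441103*(-42078) = 18560732034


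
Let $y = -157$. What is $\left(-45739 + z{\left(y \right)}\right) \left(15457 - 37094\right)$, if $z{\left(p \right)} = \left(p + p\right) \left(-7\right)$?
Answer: $942096617$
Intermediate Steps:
$z{\left(p \right)} = - 14 p$ ($z{\left(p \right)} = 2 p \left(-7\right) = - 14 p$)
$\left(-45739 + z{\left(y \right)}\right) \left(15457 - 37094\right) = \left(-45739 - -2198\right) \left(15457 - 37094\right) = \left(-45739 + 2198\right) \left(-21637\right) = \left(-43541\right) \left(-21637\right) = 942096617$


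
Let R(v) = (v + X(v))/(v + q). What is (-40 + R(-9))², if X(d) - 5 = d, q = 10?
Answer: 2809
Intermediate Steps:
X(d) = 5 + d
R(v) = (5 + 2*v)/(10 + v) (R(v) = (v + (5 + v))/(v + 10) = (5 + 2*v)/(10 + v))
(-40 + R(-9))² = (-40 + (5 + 2*(-9))/(10 - 9))² = (-40 + (5 - 18)/1)² = (-40 + 1*(-13))² = (-40 - 13)² = (-53)² = 2809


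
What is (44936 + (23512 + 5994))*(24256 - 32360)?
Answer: -603277968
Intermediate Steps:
(44936 + (23512 + 5994))*(24256 - 32360) = (44936 + 29506)*(-8104) = 74442*(-8104) = -603277968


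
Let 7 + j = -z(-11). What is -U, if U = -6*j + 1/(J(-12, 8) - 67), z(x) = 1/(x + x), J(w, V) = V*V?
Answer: -1366/33 ≈ -41.394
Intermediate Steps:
J(w, V) = V²
z(x) = 1/(2*x)
j = -153/22 (j = -7 - 1/(2*(-11)) = -7 - (-1)/(2*11) = -7 - 1*(-1/22) = -7 + 1/22 = -153/22 ≈ -6.9545)
U = 1366/33 (U = -6*(-153/22) + 1/(8² - 67) = 459/11 + 1/(64 - 67) = 459/11 + 1/(-3) = 459/11 - ⅓ = 1366/33 ≈ 41.394)
-U = -1*1366/33 = -1366/33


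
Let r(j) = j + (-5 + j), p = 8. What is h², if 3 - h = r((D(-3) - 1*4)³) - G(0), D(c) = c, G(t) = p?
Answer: 492804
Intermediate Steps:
G(t) = 8
r(j) = -5 + 2*j
h = 702 (h = 3 - ((-5 + 2*(-3 - 1*4)³) - 1*8) = 3 - ((-5 + 2*(-3 - 4)³) - 8) = 3 - ((-5 + 2*(-7)³) - 8) = 3 - ((-5 + 2*(-343)) - 8) = 3 - ((-5 - 686) - 8) = 3 - (-691 - 8) = 3 - 1*(-699) = 3 + 699 = 702)
h² = 702² = 492804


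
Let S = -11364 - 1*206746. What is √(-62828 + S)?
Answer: I*√280938 ≈ 530.04*I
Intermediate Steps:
S = -218110 (S = -11364 - 206746 = -218110)
√(-62828 + S) = √(-62828 - 218110) = √(-280938) = I*√280938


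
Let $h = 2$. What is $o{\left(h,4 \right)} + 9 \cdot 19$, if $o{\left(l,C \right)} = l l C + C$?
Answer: $191$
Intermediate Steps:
$o{\left(l,C \right)} = C + C l^{2}$ ($o{\left(l,C \right)} = l^{2} C + C = C l^{2} + C = C + C l^{2}$)
$o{\left(h,4 \right)} + 9 \cdot 19 = 4 \left(1 + 2^{2}\right) + 9 \cdot 19 = 4 \left(1 + 4\right) + 171 = 4 \cdot 5 + 171 = 20 + 171 = 191$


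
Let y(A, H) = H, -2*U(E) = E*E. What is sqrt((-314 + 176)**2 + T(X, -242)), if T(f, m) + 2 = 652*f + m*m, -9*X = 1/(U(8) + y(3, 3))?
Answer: sqrt(587418722)/87 ≈ 278.58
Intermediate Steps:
U(E) = -E**2/2 (U(E) = -E*E/2 = -E**2/2)
X = 1/261 (X = -1/(9*(-1/2*8**2 + 3)) = -1/(9*(-1/2*64 + 3)) = -1/(9*(-32 + 3)) = -1/9/(-29) = -1/9*(-1/29) = 1/261 ≈ 0.0038314)
T(f, m) = -2 + m**2 + 652*f (T(f, m) = -2 + (652*f + m*m) = -2 + (652*f + m**2) = -2 + (m**2 + 652*f) = -2 + m**2 + 652*f)
sqrt((-314 + 176)**2 + T(X, -242)) = sqrt((-314 + 176)**2 + (-2 + (-242)**2 + 652*(1/261))) = sqrt((-138)**2 + (-2 + 58564 + 652/261)) = sqrt(19044 + 15285334/261) = sqrt(20255818/261) = sqrt(587418722)/87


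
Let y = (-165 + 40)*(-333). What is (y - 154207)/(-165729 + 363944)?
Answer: -112582/198215 ≈ -0.56798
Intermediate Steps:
y = 41625 (y = -125*(-333) = 41625)
(y - 154207)/(-165729 + 363944) = (41625 - 154207)/(-165729 + 363944) = -112582/198215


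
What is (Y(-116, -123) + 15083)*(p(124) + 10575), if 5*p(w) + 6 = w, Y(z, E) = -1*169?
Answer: 790337602/5 ≈ 1.5807e+8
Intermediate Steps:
Y(z, E) = -169
p(w) = -6/5 + w/5
(Y(-116, -123) + 15083)*(p(124) + 10575) = (-169 + 15083)*((-6/5 + (⅕)*124) + 10575) = 14914*((-6/5 + 124/5) + 10575) = 14914*(118/5 + 10575) = 14914*(52993/5) = 790337602/5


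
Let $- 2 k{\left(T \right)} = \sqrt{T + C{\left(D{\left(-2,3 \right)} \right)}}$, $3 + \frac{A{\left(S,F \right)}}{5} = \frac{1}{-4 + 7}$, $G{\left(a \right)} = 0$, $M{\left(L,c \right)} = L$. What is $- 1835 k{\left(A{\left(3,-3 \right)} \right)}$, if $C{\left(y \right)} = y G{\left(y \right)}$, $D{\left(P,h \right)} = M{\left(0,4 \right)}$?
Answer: $\frac{1835 i \sqrt{30}}{3} \approx 3350.2 i$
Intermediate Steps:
$D{\left(P,h \right)} = 0$
$C{\left(y \right)} = 0$ ($C{\left(y \right)} = y 0 = 0$)
$A{\left(S,F \right)} = - \frac{40}{3}$ ($A{\left(S,F \right)} = -15 + \frac{5}{-4 + 7} = -15 + \frac{5}{3} = - \frac{40}{3}$)
$k{\left(T \right)} = - \frac{\sqrt{T}}{2}$ ($k{\left(T \right)} = - \frac{\sqrt{T + 0}}{2} = - \frac{\sqrt{T}}{2}$)
$- 1835 k{\left(A{\left(3,-3 \right)} \right)} = - 1835 \left(- \frac{\sqrt{- \frac{40}{3}}}{2}\right) = - 1835 \left(- \frac{\frac{2}{3} i \sqrt{30}}{2}\right) = - 1835 \left(- \frac{i \sqrt{30}}{3}\right) = \frac{1835 i \sqrt{30}}{3}$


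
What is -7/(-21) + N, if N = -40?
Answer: -119/3 ≈ -39.667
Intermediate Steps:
-7/(-21) + N = -7/(-21) - 40 = -1/21*(-7) - 40 = ⅓ - 40 = -119/3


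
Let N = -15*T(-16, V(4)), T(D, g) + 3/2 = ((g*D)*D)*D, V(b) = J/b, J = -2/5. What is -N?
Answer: 12243/2 ≈ 6121.5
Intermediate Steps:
J = -⅖ (J = -2*⅕ = -⅖ ≈ -0.40000)
V(b) = -2/(5*b)
T(D, g) = -3/2 + g*D³ (T(D, g) = -3/2 + ((g*D)*D)*D = -3/2 + ((D*g)*D)*D = -3/2 + (g*D²)*D = -3/2 + g*D³)
N = -12243/2 (N = -15*(-3/2 - ⅖/4*(-16)³) = -15*(-3/2 - ⅖*¼*(-4096)) = -15*(-3/2 - ⅒*(-4096)) = -15*(-3/2 + 2048/5) = -15*4081/10 = -12243/2 ≈ -6121.5)
-N = -1*(-12243/2) = 12243/2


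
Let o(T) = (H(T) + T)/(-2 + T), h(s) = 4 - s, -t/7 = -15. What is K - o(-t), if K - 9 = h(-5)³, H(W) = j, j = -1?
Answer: 78860/107 ≈ 737.01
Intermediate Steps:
t = 105 (t = -7*(-15) = 105)
H(W) = -1
o(T) = (-1 + T)/(-2 + T)
K = 738 (K = 9 + (4 - 1*(-5))³ = 9 + (4 + 5)³ = 9 + 9³ = 9 + 729 = 738)
K - o(-t) = 738 - (-1 - 1*105)/(-2 - 1*105) = 738 - (-1 - 105)/(-2 - 105) = 738 - (-106)/(-107) = 738 - (-1)*(-106)/107 = 738 - 1*106/107 = 738 - 106/107 = 78860/107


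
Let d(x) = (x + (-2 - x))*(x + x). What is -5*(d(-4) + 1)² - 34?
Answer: -1479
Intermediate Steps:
d(x) = -4*x
-5*(d(-4) + 1)² - 34 = -5*(-4*(-4) + 1)² - 34 = -5*(16 + 1)² - 34 = -5*17² - 34 = -5*289 - 34 = -1445 - 34 = -1479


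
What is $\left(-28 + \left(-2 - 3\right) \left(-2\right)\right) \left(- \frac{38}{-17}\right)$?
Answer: $- \frac{684}{17} \approx -40.235$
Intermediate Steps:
$\left(-28 + \left(-2 - 3\right) \left(-2\right)\right) \left(- \frac{38}{-17}\right) = \left(-28 - -10\right) \left(\left(-38\right) \left(- \frac{1}{17}\right)\right) = \left(-28 + 10\right) \frac{38}{17} = \left(-18\right) \frac{38}{17} = - \frac{684}{17}$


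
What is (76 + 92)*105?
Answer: 17640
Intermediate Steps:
(76 + 92)*105 = 168*105 = 17640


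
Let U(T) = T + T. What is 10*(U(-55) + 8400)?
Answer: 82900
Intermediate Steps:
U(T) = 2*T
10*(U(-55) + 8400) = 10*(2*(-55) + 8400) = 10*(-110 + 8400) = 10*8290 = 82900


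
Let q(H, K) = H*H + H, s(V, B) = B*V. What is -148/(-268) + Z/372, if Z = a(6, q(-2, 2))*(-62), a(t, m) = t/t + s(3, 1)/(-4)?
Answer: 821/1608 ≈ 0.51057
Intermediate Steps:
q(H, K) = H + H² (q(H, K) = H² + H = H + H²)
a(t, m) = ¼ (a(t, m) = t/t + (1*3)/(-4) = 1 + 3*(-¼) = 1 - ¾ = ¼)
Z = -31/2 (Z = (¼)*(-62) = -31/2 ≈ -15.500)
-148/(-268) + Z/372 = -148/(-268) - 31/2/372 = -148*(-1/268) - 31/2*1/372 = 37/67 - 1/24 = 821/1608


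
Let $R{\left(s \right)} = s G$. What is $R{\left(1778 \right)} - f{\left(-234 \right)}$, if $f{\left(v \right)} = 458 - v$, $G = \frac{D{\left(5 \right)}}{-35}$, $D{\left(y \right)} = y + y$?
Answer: $-1200$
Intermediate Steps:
$D{\left(y \right)} = 2 y$
$G = - \frac{2}{7}$ ($G = \frac{2 \cdot 5}{-35} = 10 \left(- \frac{1}{35}\right) = - \frac{2}{7} \approx -0.28571$)
$R{\left(s \right)} = - \frac{2 s}{7}$ ($R{\left(s \right)} = s \left(- \frac{2}{7}\right) = - \frac{2 s}{7}$)
$R{\left(1778 \right)} - f{\left(-234 \right)} = \left(- \frac{2}{7}\right) 1778 - \left(458 - -234\right) = -508 - \left(458 + 234\right) = -508 - 692 = -1200$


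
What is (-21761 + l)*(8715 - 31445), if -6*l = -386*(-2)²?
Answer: 1466335030/3 ≈ 4.8878e+8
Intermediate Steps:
l = 772/3 (l = -(-193)*(-2)²/3 = -(-193)*4/3 = -⅙*(-1544) = 772/3 ≈ 257.33)
(-21761 + l)*(8715 - 31445) = (-21761 + 772/3)*(8715 - 31445) = -64511/3*(-22730) = 1466335030/3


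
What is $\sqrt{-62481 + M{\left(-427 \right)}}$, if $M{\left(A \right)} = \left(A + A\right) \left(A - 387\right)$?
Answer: $5 \sqrt{25307} \approx 795.41$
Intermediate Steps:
$M{\left(A \right)} = 2 A \left(-387 + A\right)$
$\sqrt{-62481 + M{\left(-427 \right)}} = \sqrt{-62481 + 2 \left(-427\right) \left(-387 - 427\right)} = \sqrt{-62481 + 2 \left(-427\right) \left(-814\right)} = \sqrt{-62481 + 695156} = \sqrt{632675} = 5 \sqrt{25307}$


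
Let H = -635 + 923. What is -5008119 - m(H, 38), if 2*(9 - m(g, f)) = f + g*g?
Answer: -4966637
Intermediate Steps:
H = 288
m(g, f) = 9 - f/2 - g²/2 (m(g, f) = 9 - (f + g*g)/2 = 9 - (f + g²)/2 = 9 + (-f/2 - g²/2) = 9 - f/2 - g²/2)
-5008119 - m(H, 38) = -5008119 - (9 - ½*38 - ½*288²) = -5008119 - (9 - 19 - ½*82944) = -5008119 - (9 - 19 - 41472) = -5008119 - 1*(-41482) = -5008119 + 41482 = -4966637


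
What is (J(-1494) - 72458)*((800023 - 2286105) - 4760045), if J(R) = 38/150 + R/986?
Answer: 16734506081181416/36975 ≈ 4.5259e+11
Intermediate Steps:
J(R) = 19/75 + R/986 (J(R) = 38*(1/150) + R*(1/986) = 19/75 + R/986)
(J(-1494) - 72458)*((800023 - 2286105) - 4760045) = ((19/75 + (1/986)*(-1494)) - 72458)*((800023 - 2286105) - 4760045) = ((19/75 - 747/493) - 72458)*(-1486082 - 4760045) = (-46658/36975 - 72458)*(-6246127) = -2679181208/36975*(-6246127) = 16734506081181416/36975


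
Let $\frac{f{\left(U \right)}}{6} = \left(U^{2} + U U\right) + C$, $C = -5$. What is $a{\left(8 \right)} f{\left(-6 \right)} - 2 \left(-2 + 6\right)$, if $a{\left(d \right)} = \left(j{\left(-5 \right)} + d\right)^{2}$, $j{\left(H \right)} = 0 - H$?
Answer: $67930$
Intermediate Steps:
$j{\left(H \right)} = - H$
$a{\left(d \right)} = \left(5 + d\right)^{2}$ ($a{\left(d \right)} = \left(\left(-1\right) \left(-5\right) + d\right)^{2} = \left(5 + d\right)^{2}$)
$f{\left(U \right)} = -30 + 12 U^{2}$ ($f{\left(U \right)} = 6 \left(\left(U^{2} + U U\right) - 5\right) = 6 \left(\left(U^{2} + U^{2}\right) - 5\right) = 6 \left(2 U^{2} - 5\right) = 6 \left(-5 + 2 U^{2}\right) = -30 + 12 U^{2}$)
$a{\left(8 \right)} f{\left(-6 \right)} - 2 \left(-2 + 6\right) = \left(5 + 8\right)^{2} \left(-30 + 12 \left(-6\right)^{2}\right) - 2 \left(-2 + 6\right) = 13^{2} \left(-30 + 12 \cdot 36\right) - 8 = 169 \left(-30 + 432\right) - 8 = 169 \cdot 402 - 8 = 67938 - 8 = 67930$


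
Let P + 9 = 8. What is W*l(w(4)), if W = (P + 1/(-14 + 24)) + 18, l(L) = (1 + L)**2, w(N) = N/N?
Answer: 342/5 ≈ 68.400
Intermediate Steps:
P = -1 (P = -9 + 8 = -1)
w(N) = 1
W = 171/10 (W = (-1 + 1/(-14 + 24)) + 18 = (-1 + 1/10) + 18 = -9/10 + 18 = 171/10 ≈ 17.100)
W*l(w(4)) = 171*(1 + 1)**2/10 = (171/10)*2**2 = (171/10)*4 = 342/5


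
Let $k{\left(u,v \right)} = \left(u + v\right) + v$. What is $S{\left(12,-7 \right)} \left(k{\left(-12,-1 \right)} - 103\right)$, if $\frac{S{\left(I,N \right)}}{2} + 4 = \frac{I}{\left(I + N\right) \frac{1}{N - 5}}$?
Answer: $\frac{38376}{5} \approx 7675.2$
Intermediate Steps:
$k{\left(u,v \right)} = u + 2 v$
$S{\left(I,N \right)} = -8 + \frac{2 I \left(-5 + N\right)}{I + N}$ ($S{\left(I,N \right)} = -8 + 2 \frac{I}{\left(I + N\right) \frac{1}{N - 5}} = -8 + 2 \frac{I}{\left(I + N\right) \frac{1}{-5 + N}} = -8 + 2 \frac{I}{\frac{1}{-5 + N} \left(I + N\right)} = -8 + 2 I \frac{-5 + N}{I + N} = -8 + 2 \frac{I \left(-5 + N\right)}{I + N} = -8 + \frac{2 I \left(-5 + N\right)}{I + N}$)
$S{\left(12,-7 \right)} \left(k{\left(-12,-1 \right)} - 103\right) = \frac{2 \left(\left(-9\right) 12 - -28 + 12 \left(-7\right)\right)}{12 - 7} \left(\left(-12 + 2 \left(-1\right)\right) - 103\right) = \frac{2 \left(-108 + 28 - 84\right)}{5} \left(\left(-12 - 2\right) - 103\right) = 2 \cdot \frac{1}{5} \left(-164\right) \left(-14 - 103\right) = \left(- \frac{328}{5}\right) \left(-117\right) = \frac{38376}{5}$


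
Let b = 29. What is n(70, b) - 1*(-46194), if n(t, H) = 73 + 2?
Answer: 46269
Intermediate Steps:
n(t, H) = 75
n(70, b) - 1*(-46194) = 75 - 1*(-46194) = 75 + 46194 = 46269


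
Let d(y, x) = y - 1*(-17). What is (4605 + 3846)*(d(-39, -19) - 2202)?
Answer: -18795024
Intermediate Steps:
d(y, x) = 17 + y (d(y, x) = y + 17 = 17 + y)
(4605 + 3846)*(d(-39, -19) - 2202) = (4605 + 3846)*((17 - 39) - 2202) = 8451*(-22 - 2202) = 8451*(-2224) = -18795024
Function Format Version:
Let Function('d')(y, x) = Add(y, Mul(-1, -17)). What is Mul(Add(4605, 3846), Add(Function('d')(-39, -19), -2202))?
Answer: -18795024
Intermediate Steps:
Function('d')(y, x) = Add(17, y) (Function('d')(y, x) = Add(y, 17) = Add(17, y))
Mul(Add(4605, 3846), Add(Function('d')(-39, -19), -2202)) = Mul(Add(4605, 3846), Add(Add(17, -39), -2202)) = Mul(8451, Add(-22, -2202)) = Mul(8451, -2224) = -18795024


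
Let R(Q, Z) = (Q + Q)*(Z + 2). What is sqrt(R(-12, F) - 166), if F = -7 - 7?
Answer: sqrt(122) ≈ 11.045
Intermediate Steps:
F = -14
R(Q, Z) = 2*Q*(2 + Z) (R(Q, Z) = (2*Q)*(2 + Z) = 2*Q*(2 + Z))
sqrt(R(-12, F) - 166) = sqrt(2*(-12)*(2 - 14) - 166) = sqrt(2*(-12)*(-12) - 166) = sqrt(288 - 166) = sqrt(122)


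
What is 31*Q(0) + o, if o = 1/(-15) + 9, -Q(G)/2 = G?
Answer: 134/15 ≈ 8.9333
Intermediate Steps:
Q(G) = -2*G
o = 134/15 (o = -1/15 + 9 = 134/15 ≈ 8.9333)
31*Q(0) + o = 31*(-2*0) + 134/15 = 31*0 + 134/15 = 0 + 134/15 = 134/15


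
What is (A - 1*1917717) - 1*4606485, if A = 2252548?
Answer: -4271654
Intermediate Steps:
(A - 1*1917717) - 1*4606485 = (2252548 - 1*1917717) - 1*4606485 = (2252548 - 1917717) - 4606485 = 334831 - 4606485 = -4271654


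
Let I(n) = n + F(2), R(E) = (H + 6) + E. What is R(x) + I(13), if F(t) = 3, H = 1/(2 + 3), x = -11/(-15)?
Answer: 344/15 ≈ 22.933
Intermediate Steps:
x = 11/15 (x = -11*(-1/15) = 11/15 ≈ 0.73333)
H = 1/5 ≈ 0.20000
R(E) = 31/5 + E (R(E) = (1/5 + 6) + E = 31/5 + E)
I(n) = 3 + n (I(n) = n + 3 = 3 + n)
R(x) + I(13) = (31/5 + 11/15) + (3 + 13) = 104/15 + 16 = 344/15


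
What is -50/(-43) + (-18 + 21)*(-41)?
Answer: -5239/43 ≈ -121.84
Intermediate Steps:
-50/(-43) + (-18 + 21)*(-41) = -50*(-1/43) + 3*(-41) = 50/43 - 123 = -5239/43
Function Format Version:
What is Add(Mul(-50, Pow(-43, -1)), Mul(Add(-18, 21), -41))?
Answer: Rational(-5239, 43) ≈ -121.84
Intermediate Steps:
Add(Mul(-50, Pow(-43, -1)), Mul(Add(-18, 21), -41)) = Add(Mul(-50, Rational(-1, 43)), Mul(3, -41)) = Add(Rational(50, 43), -123) = Rational(-5239, 43)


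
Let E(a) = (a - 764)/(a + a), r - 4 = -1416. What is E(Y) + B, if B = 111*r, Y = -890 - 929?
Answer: -570188433/3638 ≈ -1.5673e+5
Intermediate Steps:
r = -1412 (r = 4 - 1416 = -1412)
Y = -1819
E(a) = (-764 + a)/(2*a) (E(a) = (-764 + a)/((2*a)) = (-764 + a)*(1/(2*a)) = (-764 + a)/(2*a))
B = -156732 (B = 111*(-1412) = -156732)
E(Y) + B = (½)*(-764 - 1819)/(-1819) - 156732 = (½)*(-1/1819)*(-2583) - 156732 = 2583/3638 - 156732 = -570188433/3638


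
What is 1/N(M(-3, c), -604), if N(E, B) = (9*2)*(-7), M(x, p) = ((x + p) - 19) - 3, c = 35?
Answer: -1/126 ≈ -0.0079365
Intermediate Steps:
M(x, p) = -22 + p + x (M(x, p) = ((p + x) - 19) - 3 = (-19 + p + x) - 3 = -22 + p + x)
N(E, B) = -126 (N(E, B) = 18*(-7) = -126)
1/N(M(-3, c), -604) = 1/(-126) = -1/126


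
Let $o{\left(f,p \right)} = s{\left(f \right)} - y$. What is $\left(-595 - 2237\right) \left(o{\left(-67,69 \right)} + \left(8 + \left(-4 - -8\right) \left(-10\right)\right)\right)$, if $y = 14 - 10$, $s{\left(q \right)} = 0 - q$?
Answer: $-87792$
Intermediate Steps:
$s{\left(q \right)} = - q$
$y = 4$
$o{\left(f,p \right)} = -4 - f$ ($o{\left(f,p \right)} = - f - 4 = -4 - f$)
$\left(-595 - 2237\right) \left(o{\left(-67,69 \right)} + \left(8 + \left(-4 - -8\right) \left(-10\right)\right)\right) = \left(-595 - 2237\right) \left(\left(-4 - -67\right) + \left(8 + \left(-4 - -8\right) \left(-10\right)\right)\right) = - 2832 \left(\left(-4 + 67\right) + \left(8 + \left(-4 + 8\right) \left(-10\right)\right)\right) = - 2832 \left(63 + \left(8 + 4 \left(-10\right)\right)\right) = - 2832 \left(63 + \left(8 - 40\right)\right) = - 2832 \left(63 - 32\right) = \left(-2832\right) 31 = -87792$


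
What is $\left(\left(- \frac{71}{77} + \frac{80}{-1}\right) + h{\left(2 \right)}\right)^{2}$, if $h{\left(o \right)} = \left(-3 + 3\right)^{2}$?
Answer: $\frac{38825361}{5929} \approx 6548.4$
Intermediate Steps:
$h{\left(o \right)} = 0$ ($h{\left(o \right)} = 0^{2} = 0$)
$\left(\left(- \frac{71}{77} + \frac{80}{-1}\right) + h{\left(2 \right)}\right)^{2} = \left(\left(- \frac{71}{77} + \frac{80}{-1}\right) + 0\right)^{2} = \left(\left(\left(-71\right) \frac{1}{77} + 80 \left(-1\right)\right) + 0\right)^{2} = \left(\left(- \frac{71}{77} - 80\right) + 0\right)^{2} = \left(- \frac{6231}{77} + 0\right)^{2} = \left(- \frac{6231}{77}\right)^{2} = \frac{38825361}{5929}$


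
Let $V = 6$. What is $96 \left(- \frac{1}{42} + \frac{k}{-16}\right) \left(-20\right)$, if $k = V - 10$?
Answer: $- \frac{3040}{7} \approx -434.29$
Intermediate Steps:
$k = -4$ ($k = 6 - 10 = -4$)
$96 \left(- \frac{1}{42} + \frac{k}{-16}\right) \left(-20\right) = 96 \left(- \frac{1}{42} - \frac{4}{-16}\right) \left(-20\right) = 96 \left(\left(-1\right) \frac{1}{42} - - \frac{1}{4}\right) \left(-20\right) = 96 \left(- \frac{1}{42} + \frac{1}{4}\right) \left(-20\right) = 96 \cdot \frac{19}{84} \left(-20\right) = \frac{152}{7} \left(-20\right) = - \frac{3040}{7}$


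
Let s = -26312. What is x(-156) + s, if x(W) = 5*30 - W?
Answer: -26006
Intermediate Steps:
x(W) = 150 - W
x(-156) + s = (150 - 1*(-156)) - 26312 = (150 + 156) - 26312 = 306 - 26312 = -26006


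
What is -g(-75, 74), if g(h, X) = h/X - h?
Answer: -5475/74 ≈ -73.986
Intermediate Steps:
g(h, X) = -h + h/X
-g(-75, 74) = -(-1*(-75) - 75/74) = -(75 - 75*1/74) = -(75 - 75/74) = -1*5475/74 = -5475/74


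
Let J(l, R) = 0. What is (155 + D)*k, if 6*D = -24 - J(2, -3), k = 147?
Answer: 22197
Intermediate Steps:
D = -4 (D = (-24 - 1*0)/6 = (-24 + 0)/6 = (1/6)*(-24) = -4)
(155 + D)*k = (155 - 4)*147 = 151*147 = 22197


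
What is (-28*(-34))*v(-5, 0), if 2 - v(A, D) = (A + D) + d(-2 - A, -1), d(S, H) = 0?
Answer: 6664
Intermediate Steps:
v(A, D) = 2 - A - D (v(A, D) = 2 - ((A + D) + 0) = 2 - (A + D) = 2 + (-A - D) = 2 - A - D)
(-28*(-34))*v(-5, 0) = (-28*(-34))*(2 - 1*(-5) - 1*0) = 952*(2 + 5 + 0) = 952*7 = 6664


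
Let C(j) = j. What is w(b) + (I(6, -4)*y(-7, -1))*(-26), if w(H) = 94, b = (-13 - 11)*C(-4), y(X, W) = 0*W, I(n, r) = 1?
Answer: 94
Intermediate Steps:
y(X, W) = 0
b = 96 (b = (-13 - 11)*(-4) = -24*(-4) = 96)
w(b) + (I(6, -4)*y(-7, -1))*(-26) = 94 + (1*0)*(-26) = 94 + 0*(-26) = 94 + 0 = 94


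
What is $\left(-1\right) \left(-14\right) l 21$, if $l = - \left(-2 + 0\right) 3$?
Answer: $1764$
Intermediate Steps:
$l = 6$ ($l = - \left(-2\right) 3 = \left(-1\right) \left(-6\right) = 6$)
$\left(-1\right) \left(-14\right) l 21 = \left(-1\right) \left(-14\right) 6 \cdot 21 = 14 \cdot 6 \cdot 21 = 84 \cdot 21 = 1764$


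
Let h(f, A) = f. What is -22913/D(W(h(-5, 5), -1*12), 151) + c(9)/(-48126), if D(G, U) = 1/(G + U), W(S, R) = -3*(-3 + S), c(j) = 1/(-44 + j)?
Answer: -6754105107749/1684410 ≈ -4.0098e+6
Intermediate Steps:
W(S, R) = 9 - 3*S
-22913/D(W(h(-5, 5), -1*12), 151) + c(9)/(-48126) = -(3666080 + 343695) + 1/((-44 + 9)*(-48126)) = -22913/(1/((9 + 15) + 151)) - 1/48126/(-35) = -22913/(1/(24 + 151)) - 1/35*(-1/48126) = -22913/(1/175) + 1/1684410 = -22913/1/175 + 1/1684410 = -22913*175 + 1/1684410 = -4009775 + 1/1684410 = -6754105107749/1684410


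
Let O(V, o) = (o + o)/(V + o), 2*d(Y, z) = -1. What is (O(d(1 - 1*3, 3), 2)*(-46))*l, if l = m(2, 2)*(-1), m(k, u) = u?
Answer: 736/3 ≈ 245.33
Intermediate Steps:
d(Y, z) = -1/2 (d(Y, z) = (1/2)*(-1) = -1/2)
O(V, o) = 2*o/(V + o) (O(V, o) = (2*o)/(V + o) = 2*o/(V + o))
l = -2 (l = 2*(-1) = -2)
(O(d(1 - 1*3, 3), 2)*(-46))*l = ((2*2/(-1/2 + 2))*(-46))*(-2) = ((2*2/(3/2))*(-46))*(-2) = ((2*2*(2/3))*(-46))*(-2) = ((8/3)*(-46))*(-2) = -368/3*(-2) = 736/3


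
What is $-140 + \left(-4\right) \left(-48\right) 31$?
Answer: $5812$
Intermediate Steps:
$-140 + \left(-4\right) \left(-48\right) 31 = -140 + 192 \cdot 31 = -140 + 5952 = 5812$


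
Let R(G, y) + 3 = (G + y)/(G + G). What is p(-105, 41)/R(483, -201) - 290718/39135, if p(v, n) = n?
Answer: -128361061/5687620 ≈ -22.569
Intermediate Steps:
R(G, y) = -3 + (G + y)/(2*G) (R(G, y) = -3 + (G + y)/(G + G) = -3 + (G + y)/((2*G)) = -3 + (G + y)*(1/(2*G)) = -3 + (G + y)/(2*G))
p(-105, 41)/R(483, -201) - 290718/39135 = 41/(((1/2)*(-201 - 5*483)/483)) - 290718/39135 = 41/(((1/2)*(1/483)*(-201 - 2415))) - 290718*1/39135 = 41/(((1/2)*(1/483)*(-2616))) - 96906/13045 = 41/(-436/161) - 96906/13045 = 41*(-161/436) - 96906/13045 = -6601/436 - 96906/13045 = -128361061/5687620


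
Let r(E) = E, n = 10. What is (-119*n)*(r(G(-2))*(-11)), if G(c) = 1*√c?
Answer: 13090*I*√2 ≈ 18512.0*I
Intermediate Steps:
G(c) = √c
(-119*n)*(r(G(-2))*(-11)) = (-119*10)*(√(-2)*(-11)) = -1190*I*√2*(-11) = -(-13090)*I*√2 = 13090*I*√2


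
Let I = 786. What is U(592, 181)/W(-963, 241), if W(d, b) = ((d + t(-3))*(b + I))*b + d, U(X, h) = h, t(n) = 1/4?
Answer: -724/953153309 ≈ -7.5958e-7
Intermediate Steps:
t(n) = ¼
W(d, b) = d + b*(786 + b)*(¼ + d) (W(d, b) = ((d + ¼)*(b + 786))*b + d = ((¼ + d)*(786 + b))*b + d = ((786 + b)*(¼ + d))*b + d = b*(786 + b)*(¼ + d) + d = d + b*(786 + b)*(¼ + d))
U(592, 181)/W(-963, 241) = 181/(-963 + (¼)*241² + (393/2)*241 - 963*241² + 786*241*(-963)) = 181/(-963 + (¼)*58081 + 94713/2 - 963*58081 - 182417238) = 181/(-963 + 58081/4 + 94713/2 - 55932003 - 182417238) = 181/(-953153309/4) = 181*(-4/953153309) = -724/953153309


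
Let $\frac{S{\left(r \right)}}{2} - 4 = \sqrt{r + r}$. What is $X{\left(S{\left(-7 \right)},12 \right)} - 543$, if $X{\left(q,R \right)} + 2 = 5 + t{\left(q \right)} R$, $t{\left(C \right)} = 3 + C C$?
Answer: $-408 + 384 i \sqrt{14} \approx -408.0 + 1436.8 i$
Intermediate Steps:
$t{\left(C \right)} = 3 + C^{2}$
$S{\left(r \right)} = 8 + 2 \sqrt{2} \sqrt{r}$ ($S{\left(r \right)} = 8 + 2 \sqrt{r + r} = 8 + 2 \sqrt{2 r} = 8 + 2 \sqrt{2} \sqrt{r}$)
$X{\left(q,R \right)} = 3 + R \left(3 + q^{2}\right)$ ($X{\left(q,R \right)} = -2 + \left(5 + \left(3 + q^{2}\right) R\right) = -2 + \left(5 + R \left(3 + q^{2}\right)\right) = 3 + R \left(3 + q^{2}\right)$)
$X{\left(S{\left(-7 \right)},12 \right)} - 543 = \left(3 + 12 \left(3 + \left(8 + 2 \sqrt{2} \sqrt{-7}\right)^{2}\right)\right) - 543 = \left(3 + 12 \left(3 + \left(8 + 2 \sqrt{2} i \sqrt{7}\right)^{2}\right)\right) - 543 = \left(3 + 12 \left(3 + \left(8 + 2 i \sqrt{14}\right)^{2}\right)\right) - 543 = \left(3 + \left(36 + 12 \left(8 + 2 i \sqrt{14}\right)^{2}\right)\right) - 543 = \left(39 + 12 \left(8 + 2 i \sqrt{14}\right)^{2}\right) - 543 = -504 + 12 \left(8 + 2 i \sqrt{14}\right)^{2}$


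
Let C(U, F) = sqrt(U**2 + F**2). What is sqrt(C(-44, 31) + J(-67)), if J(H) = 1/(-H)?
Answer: sqrt(67 + 4489*sqrt(2897))/67 ≈ 7.3375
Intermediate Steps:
C(U, F) = sqrt(F**2 + U**2)
J(H) = -1/H
sqrt(C(-44, 31) + J(-67)) = sqrt(sqrt(31**2 + (-44)**2) - 1/(-67)) = sqrt(sqrt(961 + 1936) - 1*(-1/67)) = sqrt(sqrt(2897) + 1/67) = sqrt(1/67 + sqrt(2897))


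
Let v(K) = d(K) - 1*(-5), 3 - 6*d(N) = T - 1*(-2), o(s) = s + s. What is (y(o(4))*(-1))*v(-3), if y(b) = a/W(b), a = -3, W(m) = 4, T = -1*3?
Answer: 17/4 ≈ 4.2500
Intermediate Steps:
T = -3
o(s) = 2*s
d(N) = ⅔ (d(N) = ½ - (-3 - 1*(-2))/6 = ½ - (-3 + 2)/6 = ½ - ⅙*(-1) = ½ + ⅙ = ⅔)
v(K) = 17/3 (v(K) = ⅔ - 1*(-5) = ⅔ + 5 = 17/3)
y(b) = -¾ (y(b) = -3/4 = -3*¼ = -¾)
(y(o(4))*(-1))*v(-3) = -¾*(-1)*(17/3) = (¾)*(17/3) = 17/4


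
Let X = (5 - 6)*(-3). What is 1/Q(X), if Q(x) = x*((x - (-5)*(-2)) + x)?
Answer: -1/12 ≈ -0.083333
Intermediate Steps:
X = 3 (X = -1*(-3) = 3)
Q(x) = x*(-10 + 2*x) (Q(x) = x*((x - 1*10) + x) = x*((x - 10) + x) = x*((-10 + x) + x) = x*(-10 + 2*x))
1/Q(X) = 1/(2*3*(-5 + 3)) = 1/(2*3*(-2)) = 1/(-12) = -1/12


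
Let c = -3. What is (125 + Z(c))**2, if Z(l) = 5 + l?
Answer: 16129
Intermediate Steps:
(125 + Z(c))**2 = (125 + (5 - 3))**2 = (125 + 2)**2 = 127**2 = 16129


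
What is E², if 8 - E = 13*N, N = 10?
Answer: 14884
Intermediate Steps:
E = -122 (E = 8 - 13*10 = 8 - 1*130 = 8 - 130 = -122)
E² = (-122)² = 14884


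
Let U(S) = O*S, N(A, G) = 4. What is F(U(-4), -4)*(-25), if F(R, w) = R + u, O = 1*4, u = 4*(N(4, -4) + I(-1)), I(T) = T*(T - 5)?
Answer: -600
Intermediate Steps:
I(T) = T*(-5 + T)
u = 40 (u = 4*(4 - (-5 - 1)) = 4*(4 - 1*(-6)) = 4*(4 + 6) = 4*10 = 40)
O = 4
U(S) = 4*S
F(R, w) = 40 + R (F(R, w) = R + 40 = 40 + R)
F(U(-4), -4)*(-25) = (40 + 4*(-4))*(-25) = (40 - 16)*(-25) = 24*(-25) = -600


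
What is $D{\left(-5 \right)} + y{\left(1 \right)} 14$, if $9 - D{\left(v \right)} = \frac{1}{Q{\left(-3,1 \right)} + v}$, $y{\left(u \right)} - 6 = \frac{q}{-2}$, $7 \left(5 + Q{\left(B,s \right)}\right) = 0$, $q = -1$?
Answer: $\frac{1001}{10} \approx 100.1$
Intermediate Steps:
$Q{\left(B,s \right)} = -5$ ($Q{\left(B,s \right)} = -5 + \frac{1}{7} \cdot 0 = -5 + 0 = -5$)
$y{\left(u \right)} = \frac{13}{2}$ ($y{\left(u \right)} = 6 - \frac{1}{-2} = 6 - - \frac{1}{2} = 6 + \frac{1}{2} = \frac{13}{2}$)
$D{\left(v \right)} = 9 - \frac{1}{-5 + v}$
$D{\left(-5 \right)} + y{\left(1 \right)} 14 = \frac{-46 + 9 \left(-5\right)}{-5 - 5} + \frac{13}{2} \cdot 14 = \frac{-46 - 45}{-10} + 91 = \left(- \frac{1}{10}\right) \left(-91\right) + 91 = \frac{91}{10} + 91 = \frac{1001}{10}$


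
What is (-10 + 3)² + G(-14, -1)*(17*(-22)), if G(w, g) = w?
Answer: 5285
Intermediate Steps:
(-10 + 3)² + G(-14, -1)*(17*(-22)) = (-10 + 3)² - 238*(-22) = (-7)² - 14*(-374) = 49 + 5236 = 5285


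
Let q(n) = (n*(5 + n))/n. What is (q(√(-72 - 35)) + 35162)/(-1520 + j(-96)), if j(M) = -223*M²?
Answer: -35167/2056688 - I*√107/2056688 ≈ -0.017099 - 5.0295e-6*I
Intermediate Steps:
q(n) = 5 + n
(q(√(-72 - 35)) + 35162)/(-1520 + j(-96)) = ((5 + √(-72 - 35)) + 35162)/(-1520 - 223*(-96)²) = ((5 + √(-107)) + 35162)/(-1520 - 223*9216) = ((5 + I*√107) + 35162)/(-1520 - 2055168) = (35167 + I*√107)/(-2056688) = (35167 + I*√107)*(-1/2056688) = -35167/2056688 - I*√107/2056688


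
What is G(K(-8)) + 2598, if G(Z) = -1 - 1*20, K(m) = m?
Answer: 2577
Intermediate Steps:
G(Z) = -21 (G(Z) = -1 - 20 = -21)
G(K(-8)) + 2598 = -21 + 2598 = 2577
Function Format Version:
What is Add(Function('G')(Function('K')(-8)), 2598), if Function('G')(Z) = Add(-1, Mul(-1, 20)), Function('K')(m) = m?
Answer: 2577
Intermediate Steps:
Function('G')(Z) = -21 (Function('G')(Z) = Add(-1, -20) = -21)
Add(Function('G')(Function('K')(-8)), 2598) = Add(-21, 2598) = 2577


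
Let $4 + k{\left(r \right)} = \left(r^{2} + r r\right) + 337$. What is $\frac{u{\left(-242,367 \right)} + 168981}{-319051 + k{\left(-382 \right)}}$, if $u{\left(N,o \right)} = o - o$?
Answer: $- \frac{168981}{26870} \approx -6.2888$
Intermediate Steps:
$k{\left(r \right)} = 333 + 2 r^{2}$ ($k{\left(r \right)} = -4 + \left(\left(r^{2} + r r\right) + 337\right) = -4 + \left(\left(r^{2} + r^{2}\right) + 337\right) = -4 + \left(2 r^{2} + 337\right) = -4 + \left(337 + 2 r^{2}\right) = 333 + 2 r^{2}$)
$u{\left(N,o \right)} = 0$
$\frac{u{\left(-242,367 \right)} + 168981}{-319051 + k{\left(-382 \right)}} = \frac{0 + 168981}{-319051 + \left(333 + 2 \left(-382\right)^{2}\right)} = \frac{168981}{-319051 + \left(333 + 2 \cdot 145924\right)} = \frac{168981}{-319051 + \left(333 + 291848\right)} = \frac{168981}{-319051 + 292181} = \frac{168981}{-26870} = 168981 \left(- \frac{1}{26870}\right) = - \frac{168981}{26870}$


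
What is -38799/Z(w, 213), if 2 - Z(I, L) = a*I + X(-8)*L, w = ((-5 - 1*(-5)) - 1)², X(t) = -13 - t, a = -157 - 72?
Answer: -479/16 ≈ -29.938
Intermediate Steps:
a = -229
w = 1 (w = ((-5 + 5) - 1)² = (0 - 1)² = (-1)² = 1)
Z(I, L) = 2 + 5*L + 229*I (Z(I, L) = 2 - (-229*I + (-13 - 1*(-8))*L) = 2 - (-229*I + (-13 + 8)*L) = 2 - (-229*I - 5*L) = 2 + (5*L + 229*I) = 2 + 5*L + 229*I)
-38799/Z(w, 213) = -38799/(2 + 5*213 + 229*1) = -38799/(2 + 1065 + 229) = -38799/1296 = -38799*1/1296 = -479/16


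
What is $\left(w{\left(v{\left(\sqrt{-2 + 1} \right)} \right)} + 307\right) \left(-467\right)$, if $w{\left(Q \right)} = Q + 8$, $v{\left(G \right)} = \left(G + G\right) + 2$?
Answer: $-148039 - 934 i \approx -1.4804 \cdot 10^{5} - 934.0 i$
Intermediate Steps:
$v{\left(G \right)} = 2 + 2 G$ ($v{\left(G \right)} = 2 G + 2 = 2 + 2 G$)
$w{\left(Q \right)} = 8 + Q$
$\left(w{\left(v{\left(\sqrt{-2 + 1} \right)} \right)} + 307\right) \left(-467\right) = \left(\left(8 + \left(2 + 2 \sqrt{-2 + 1}\right)\right) + 307\right) \left(-467\right) = \left(\left(8 + \left(2 + 2 \sqrt{-1}\right)\right) + 307\right) \left(-467\right) = \left(\left(8 + \left(2 + 2 i\right)\right) + 307\right) \left(-467\right) = \left(\left(10 + 2 i\right) + 307\right) \left(-467\right) = \left(317 + 2 i\right) \left(-467\right) = -148039 - 934 i$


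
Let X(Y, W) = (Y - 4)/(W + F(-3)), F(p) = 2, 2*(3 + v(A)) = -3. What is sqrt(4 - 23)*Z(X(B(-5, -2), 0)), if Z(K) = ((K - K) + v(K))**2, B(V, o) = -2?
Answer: 81*I*sqrt(19)/4 ≈ 88.268*I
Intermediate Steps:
v(A) = -9/2 (v(A) = -3 + (1/2)*(-3) = -3 - 3/2 = -9/2)
X(Y, W) = (-4 + Y)/(2 + W) (X(Y, W) = (Y - 4)/(W + 2) = (-4 + Y)/(2 + W))
Z(K) = 81/4 (Z(K) = ((K - K) - 9/2)**2 = (0 - 9/2)**2 = (-9/2)**2 = 81/4)
sqrt(4 - 23)*Z(X(B(-5, -2), 0)) = sqrt(4 - 23)*(81/4) = sqrt(-19)*(81/4) = (I*sqrt(19))*(81/4) = 81*I*sqrt(19)/4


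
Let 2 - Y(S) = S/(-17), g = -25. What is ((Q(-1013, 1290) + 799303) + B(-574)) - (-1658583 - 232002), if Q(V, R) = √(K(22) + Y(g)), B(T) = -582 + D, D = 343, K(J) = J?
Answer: 2689649 + √6511/17 ≈ 2.6897e+6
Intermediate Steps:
Y(S) = 2 + S/17 (Y(S) = 2 - S/(-17) = 2 - S*(-1)/17 = 2 - (-1)*S/17 = 2 + S/17)
B(T) = -239 (B(T) = -582 + 343 = -239)
Q(V, R) = √6511/17 (Q(V, R) = √(22 + (2 + (1/17)*(-25))) = √(22 + (2 - 25/17)) = √(22 + 9/17) = √(383/17) = √6511/17)
((Q(-1013, 1290) + 799303) + B(-574)) - (-1658583 - 232002) = ((√6511/17 + 799303) - 239) - (-1658583 - 232002) = ((799303 + √6511/17) - 239) - 1*(-1890585) = (799064 + √6511/17) + 1890585 = 2689649 + √6511/17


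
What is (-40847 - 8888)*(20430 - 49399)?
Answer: 1440773215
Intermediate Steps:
(-40847 - 8888)*(20430 - 49399) = -49735*(-28969) = 1440773215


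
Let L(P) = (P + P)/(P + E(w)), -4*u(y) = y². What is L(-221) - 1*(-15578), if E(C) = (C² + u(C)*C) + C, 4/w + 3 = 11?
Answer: 109823466/7049 ≈ 15580.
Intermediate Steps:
u(y) = -y²/4
w = ½ (w = 4/(-3 + 11) = 4/8 = 4*(⅛) = ½ ≈ 0.50000)
E(C) = C + C² - C³/4 (E(C) = (C² + (-C²/4)*C) + C = (C² - C³/4) + C = C + C² - C³/4)
L(P) = 2*P/(23/32 + P) (L(P) = (P + P)/(P + (1 + ½ - (½)²/4)/2) = (2*P)/(P + (1 + ½ - ¼*¼)/2) = (2*P)/(P + (1 + ½ - 1/16)/2) = (2*P)/(P + (½)*(23/16)) = (2*P)/(P + 23/32) = (2*P)/(23/32 + P) = 2*P/(23/32 + P))
L(-221) - 1*(-15578) = 64*(-221)/(23 + 32*(-221)) - 1*(-15578) = 64*(-221)/(23 - 7072) + 15578 = 64*(-221)/(-7049) + 15578 = 64*(-221)*(-1/7049) + 15578 = 14144/7049 + 15578 = 109823466/7049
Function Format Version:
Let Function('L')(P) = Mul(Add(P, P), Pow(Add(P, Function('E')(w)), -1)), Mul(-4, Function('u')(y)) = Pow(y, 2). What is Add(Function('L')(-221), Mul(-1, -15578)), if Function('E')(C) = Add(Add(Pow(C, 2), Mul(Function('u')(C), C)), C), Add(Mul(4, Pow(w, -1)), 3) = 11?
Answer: Rational(109823466, 7049) ≈ 15580.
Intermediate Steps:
Function('u')(y) = Mul(Rational(-1, 4), Pow(y, 2))
w = Rational(1, 2) (w = Mul(4, Pow(Add(-3, 11), -1)) = Mul(4, Pow(8, -1)) = Mul(4, Rational(1, 8)) = Rational(1, 2) ≈ 0.50000)
Function('E')(C) = Add(C, Pow(C, 2), Mul(Rational(-1, 4), Pow(C, 3))) (Function('E')(C) = Add(Add(Pow(C, 2), Mul(Mul(Rational(-1, 4), Pow(C, 2)), C)), C) = Add(Add(Pow(C, 2), Mul(Rational(-1, 4), Pow(C, 3))), C) = Add(C, Pow(C, 2), Mul(Rational(-1, 4), Pow(C, 3))))
Function('L')(P) = Mul(2, P, Pow(Add(Rational(23, 32), P), -1)) (Function('L')(P) = Mul(Add(P, P), Pow(Add(P, Mul(Rational(1, 2), Add(1, Rational(1, 2), Mul(Rational(-1, 4), Pow(Rational(1, 2), 2))))), -1)) = Mul(Mul(2, P), Pow(Add(P, Mul(Rational(1, 2), Add(1, Rational(1, 2), Mul(Rational(-1, 4), Rational(1, 4))))), -1)) = Mul(Mul(2, P), Pow(Add(P, Mul(Rational(1, 2), Add(1, Rational(1, 2), Rational(-1, 16)))), -1)) = Mul(Mul(2, P), Pow(Add(P, Mul(Rational(1, 2), Rational(23, 16))), -1)) = Mul(Mul(2, P), Pow(Add(P, Rational(23, 32)), -1)) = Mul(Mul(2, P), Pow(Add(Rational(23, 32), P), -1)) = Mul(2, P, Pow(Add(Rational(23, 32), P), -1)))
Add(Function('L')(-221), Mul(-1, -15578)) = Add(Mul(64, -221, Pow(Add(23, Mul(32, -221)), -1)), Mul(-1, -15578)) = Add(Mul(64, -221, Pow(Add(23, -7072), -1)), 15578) = Add(Mul(64, -221, Pow(-7049, -1)), 15578) = Add(Mul(64, -221, Rational(-1, 7049)), 15578) = Add(Rational(14144, 7049), 15578) = Rational(109823466, 7049)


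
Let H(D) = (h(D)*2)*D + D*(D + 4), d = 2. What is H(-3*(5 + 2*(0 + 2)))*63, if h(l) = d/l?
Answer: 39375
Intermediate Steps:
h(l) = 2/l
H(D) = 4 + D*(4 + D) (H(D) = ((2/D)*2)*D + D*(D + 4) = (4/D)*D + D*(4 + D) = 4 + D*(4 + D))
H(-3*(5 + 2*(0 + 2)))*63 = (4 + (-3*(5 + 2*(0 + 2)))*(4 - 3*(5 + 2*(0 + 2))))*63 = (4 + (-3*(5 + 2*2))*(4 - 3*(5 + 2*2)))*63 = (4 + (-3*(5 + 4))*(4 - 3*(5 + 4)))*63 = (4 + (-3*9)*(4 - 3*9))*63 = (4 - 27*(4 - 27))*63 = (4 - 27*(-23))*63 = (4 + 621)*63 = 625*63 = 39375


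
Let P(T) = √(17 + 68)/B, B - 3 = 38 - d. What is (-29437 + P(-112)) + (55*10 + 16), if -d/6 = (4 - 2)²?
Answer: -28871 + √85/65 ≈ -28871.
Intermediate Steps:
d = -24 (d = -6*(4 - 2)² = -6*2² = -6*4 = -24)
B = 65 (B = 3 + (38 - 1*(-24)) = 3 + (38 + 24) = 3 + 62 = 65)
P(T) = √85/65 (P(T) = √(17 + 68)/65 = √85*(1/65) = √85/65)
(-29437 + P(-112)) + (55*10 + 16) = (-29437 + √85/65) + (55*10 + 16) = (-29437 + √85/65) + (550 + 16) = (-29437 + √85/65) + 566 = -28871 + √85/65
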